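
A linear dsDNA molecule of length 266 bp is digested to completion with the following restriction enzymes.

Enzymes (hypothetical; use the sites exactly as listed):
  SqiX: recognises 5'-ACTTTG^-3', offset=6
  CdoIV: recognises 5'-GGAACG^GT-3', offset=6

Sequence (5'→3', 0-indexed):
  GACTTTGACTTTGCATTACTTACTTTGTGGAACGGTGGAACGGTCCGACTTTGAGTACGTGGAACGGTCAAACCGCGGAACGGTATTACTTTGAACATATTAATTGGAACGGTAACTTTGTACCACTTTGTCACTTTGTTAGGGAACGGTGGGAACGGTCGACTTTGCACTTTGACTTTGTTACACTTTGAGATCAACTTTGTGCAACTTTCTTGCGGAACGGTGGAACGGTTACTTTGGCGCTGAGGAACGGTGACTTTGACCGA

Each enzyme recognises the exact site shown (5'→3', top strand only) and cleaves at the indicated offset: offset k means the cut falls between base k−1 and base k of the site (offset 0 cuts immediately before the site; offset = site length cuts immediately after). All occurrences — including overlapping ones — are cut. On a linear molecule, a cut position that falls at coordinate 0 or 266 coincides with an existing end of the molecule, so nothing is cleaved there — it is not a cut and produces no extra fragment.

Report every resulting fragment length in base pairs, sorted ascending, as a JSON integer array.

Site scan:
  SqiX ACTTTG/6: at [1, 7, 21, 47, 87, 114, 124, 132, 161, 168, 174, 184, 196, 233, 255] ⇒ [7, 13, 27, 53, 93, 120, 130, 138, 167, 174, 180, 190, 202, 239, 261]
  CdoIV GGAACGGT/6: at [28, 36, 60, 76, 105, 142, 151, 216, 224, 246] ⇒ [34, 42, 66, 82, 111, 148, 157, 222, 230, 252]

All cut coordinates (distinct, sorted): [7, 13, 27, 34, 42, 53, 66, 82, 93, 111, 120, 130, 138, 148, 157, 167, 174, 180, 190, 202, 222, 230, 239, 252, 261]

Fragments:
  [0,7): 7 bp
  [7,13): 6 bp
  [13,27): 14 bp
  [27,34): 7 bp
  [34,42): 8 bp
  [42,53): 11 bp
  [53,66): 13 bp
  [66,82): 16 bp
  [82,93): 11 bp
  [93,111): 18 bp
  [111,120): 9 bp
  [120,130): 10 bp
  [130,138): 8 bp
  [138,148): 10 bp
  [148,157): 9 bp
  [157,167): 10 bp
  [167,174): 7 bp
  [174,180): 6 bp
  [180,190): 10 bp
  [190,202): 12 bp
  [202,222): 20 bp
  [222,230): 8 bp
  [230,239): 9 bp
  [239,252): 13 bp
  [252,261): 9 bp
  [261,266): 5 bp

[5,6,6,7,7,7,8,8,8,9,9,9,9,10,10,10,10,11,11,12,13,13,14,16,18,20]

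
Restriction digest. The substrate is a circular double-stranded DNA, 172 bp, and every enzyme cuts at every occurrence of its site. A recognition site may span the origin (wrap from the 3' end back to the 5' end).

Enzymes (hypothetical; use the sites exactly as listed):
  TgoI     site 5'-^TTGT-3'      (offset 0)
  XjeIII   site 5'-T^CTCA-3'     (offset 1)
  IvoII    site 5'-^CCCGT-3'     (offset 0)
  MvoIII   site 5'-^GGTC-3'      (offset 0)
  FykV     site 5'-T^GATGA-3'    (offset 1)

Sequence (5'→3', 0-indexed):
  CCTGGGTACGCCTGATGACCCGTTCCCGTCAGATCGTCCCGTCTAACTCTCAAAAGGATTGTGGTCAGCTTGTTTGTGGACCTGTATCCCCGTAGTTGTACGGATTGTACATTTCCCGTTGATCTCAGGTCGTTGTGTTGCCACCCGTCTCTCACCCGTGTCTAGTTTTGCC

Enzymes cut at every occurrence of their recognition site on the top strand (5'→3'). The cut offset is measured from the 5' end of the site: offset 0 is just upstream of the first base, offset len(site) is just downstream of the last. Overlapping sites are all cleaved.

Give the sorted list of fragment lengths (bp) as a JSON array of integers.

Scan for sites:
  TgoI (TTGT, off=0): starts [58, 69, 73, 95, 104, 132] → cuts [58, 69, 73, 95, 104, 132]
  XjeIII (TCTCA, off=1): starts [47, 122, 149] → cuts [48, 123, 150]
  IvoII (CCCGT, off=0): starts [18, 24, 37, 88, 114, 143, 154] → cuts [18, 24, 37, 88, 114, 143, 154]
  MvoIII (GGTC, off=0): starts [62, 127] → cuts [62, 127]
  FykV (TGATGA, off=1): starts [12] → cuts [13]

Pooled cuts: [13, 18, 24, 37, 48, 58, 62, 69, 73, 88, 95, 104, 114, 123, 127, 132, 143, 150, 154]

Fragment lengths:
  13→18: 5 bp
  18→24: 6 bp
  24→37: 13 bp
  37→48: 11 bp
  48→58: 10 bp
  58→62: 4 bp
  62→69: 7 bp
  69→73: 4 bp
  73→88: 15 bp
  88→95: 7 bp
  95→104: 9 bp
  104→114: 10 bp
  114→123: 9 bp
  123→127: 4 bp
  127→132: 5 bp
  132→143: 11 bp
  143→150: 7 bp
  150→154: 4 bp
  154→13 (wrap): 172-154+13 = 31 bp

[4,4,4,4,5,5,6,7,7,7,9,9,10,10,11,11,13,15,31]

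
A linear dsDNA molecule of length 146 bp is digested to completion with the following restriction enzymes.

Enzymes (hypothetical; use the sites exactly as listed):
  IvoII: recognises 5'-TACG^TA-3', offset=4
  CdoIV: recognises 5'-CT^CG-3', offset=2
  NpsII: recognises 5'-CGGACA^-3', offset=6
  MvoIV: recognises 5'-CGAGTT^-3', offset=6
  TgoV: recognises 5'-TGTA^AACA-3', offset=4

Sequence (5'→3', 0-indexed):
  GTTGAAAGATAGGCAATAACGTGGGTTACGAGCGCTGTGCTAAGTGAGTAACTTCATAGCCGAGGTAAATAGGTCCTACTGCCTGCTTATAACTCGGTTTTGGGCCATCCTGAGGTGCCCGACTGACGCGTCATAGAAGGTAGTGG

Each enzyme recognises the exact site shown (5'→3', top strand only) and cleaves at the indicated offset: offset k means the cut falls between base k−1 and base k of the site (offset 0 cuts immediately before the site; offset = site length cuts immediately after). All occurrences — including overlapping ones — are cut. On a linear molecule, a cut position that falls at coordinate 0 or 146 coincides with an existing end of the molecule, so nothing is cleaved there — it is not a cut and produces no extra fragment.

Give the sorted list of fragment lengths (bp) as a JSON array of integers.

Scan for sites:
  IvoII (TACGTA, off=4): no sites
  CdoIV (CTCG, off=2): starts [92] → cuts [94]
  NpsII (CGGACA, off=6): no sites
  MvoIV (CGAGTT, off=6): no sites
  TgoV (TGTAAACA, off=4): no sites

Pooled cuts: [94]

Fragment lengths:
  [0,94): 94 bp
  [94,146): 52 bp

[52,94]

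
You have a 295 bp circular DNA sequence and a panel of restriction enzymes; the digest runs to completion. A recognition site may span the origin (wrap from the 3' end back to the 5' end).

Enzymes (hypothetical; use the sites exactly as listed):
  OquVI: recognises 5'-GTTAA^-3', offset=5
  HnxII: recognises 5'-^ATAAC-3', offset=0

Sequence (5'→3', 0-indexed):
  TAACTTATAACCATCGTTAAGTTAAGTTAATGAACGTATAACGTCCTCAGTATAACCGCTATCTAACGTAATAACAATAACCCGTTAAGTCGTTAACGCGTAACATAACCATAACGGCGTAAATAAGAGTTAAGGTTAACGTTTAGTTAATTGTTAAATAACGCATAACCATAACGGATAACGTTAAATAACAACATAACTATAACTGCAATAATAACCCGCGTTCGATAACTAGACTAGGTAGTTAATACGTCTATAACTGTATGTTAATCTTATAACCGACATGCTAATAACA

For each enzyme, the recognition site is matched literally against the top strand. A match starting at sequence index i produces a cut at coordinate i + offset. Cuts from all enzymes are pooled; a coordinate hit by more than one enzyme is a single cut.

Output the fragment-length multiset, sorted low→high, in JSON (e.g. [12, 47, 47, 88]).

[4,5,5,5,6,6,6,6,6,7,7,7,7,7,7,8,8,8,10,11,12,12,14,14,14,15,15,19,21,23]

Site scan:
  OquVI (GTTAA, off=5): starts [15, 20, 25, 83, 91, 128, 134, 145, 152, 182, 243, 265] → cuts [20, 25, 30, 88, 96, 133, 139, 150, 157, 187, 248, 270]
  HnxII (ATAAC, off=0): starts [6, 37, 51, 70, 76, 104, 110, 157, 164, 170, 177, 187, 195, 201, 213, 227, 255, 274, 289, 294] → cuts [6, 37, 51, 70, 76, 104, 110, 157, 164, 170, 177, 187, 195, 201, 213, 227, 255, 274, 289, 294]

All cut coordinates (distinct, sorted): [6, 20, 25, 30, 37, 51, 70, 76, 88, 96, 104, 110, 133, 139, 150, 157, 164, 170, 177, 187, 195, 201, 213, 227, 248, 255, 270, 274, 289, 294]

Fragment lengths:
  6→20: 14 bp
  20→25: 5 bp
  25→30: 5 bp
  30→37: 7 bp
  37→51: 14 bp
  51→70: 19 bp
  70→76: 6 bp
  76→88: 12 bp
  88→96: 8 bp
  96→104: 8 bp
  104→110: 6 bp
  110→133: 23 bp
  133→139: 6 bp
  139→150: 11 bp
  150→157: 7 bp
  157→164: 7 bp
  164→170: 6 bp
  170→177: 7 bp
  177→187: 10 bp
  187→195: 8 bp
  195→201: 6 bp
  201→213: 12 bp
  213→227: 14 bp
  227→248: 21 bp
  248→255: 7 bp
  255→270: 15 bp
  270→274: 4 bp
  274→289: 15 bp
  289→294: 5 bp
  294→6 (wrap): 295-294+6 = 7 bp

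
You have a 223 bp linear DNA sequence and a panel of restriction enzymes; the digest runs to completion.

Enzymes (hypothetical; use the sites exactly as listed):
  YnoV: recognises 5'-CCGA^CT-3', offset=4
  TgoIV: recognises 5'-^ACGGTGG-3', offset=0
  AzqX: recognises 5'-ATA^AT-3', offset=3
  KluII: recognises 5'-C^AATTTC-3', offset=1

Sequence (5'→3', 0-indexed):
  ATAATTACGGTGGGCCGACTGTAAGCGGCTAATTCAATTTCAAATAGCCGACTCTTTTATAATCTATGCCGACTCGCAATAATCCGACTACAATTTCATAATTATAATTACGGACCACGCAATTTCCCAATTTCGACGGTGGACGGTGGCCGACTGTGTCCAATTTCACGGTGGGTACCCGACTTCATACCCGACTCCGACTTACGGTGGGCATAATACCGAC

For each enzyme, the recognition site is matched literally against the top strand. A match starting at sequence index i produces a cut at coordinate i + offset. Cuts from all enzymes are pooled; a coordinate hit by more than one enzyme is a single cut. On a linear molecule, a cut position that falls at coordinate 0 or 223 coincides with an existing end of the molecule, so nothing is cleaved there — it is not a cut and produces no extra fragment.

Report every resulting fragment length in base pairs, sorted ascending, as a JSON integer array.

Site scan:
  YnoV CCGACT/4: at [14, 47, 68, 83, 149, 178, 190, 196] ⇒ [18, 51, 72, 87, 153, 182, 194, 200]
  TgoIV ACGGTGG/0: at [6, 135, 142, 167, 203] ⇒ [6, 135, 142, 167, 203]
  AzqX ATAAT/3: at [0, 58, 78, 97, 103, 212] ⇒ [3, 61, 81, 100, 106, 215]
  KluII CAATTTC/1: at [34, 90, 119, 127, 160] ⇒ [35, 91, 120, 128, 161]

All cut coordinates (distinct, sorted): [3, 6, 18, 35, 51, 61, 72, 81, 87, 91, 100, 106, 120, 128, 135, 142, 153, 161, 167, 182, 194, 200, 203, 215]

Fragments:
  [0,3): 3 bp
  [3,6): 3 bp
  [6,18): 12 bp
  [18,35): 17 bp
  [35,51): 16 bp
  [51,61): 10 bp
  [61,72): 11 bp
  [72,81): 9 bp
  [81,87): 6 bp
  [87,91): 4 bp
  [91,100): 9 bp
  [100,106): 6 bp
  [106,120): 14 bp
  [120,128): 8 bp
  [128,135): 7 bp
  [135,142): 7 bp
  [142,153): 11 bp
  [153,161): 8 bp
  [161,167): 6 bp
  [167,182): 15 bp
  [182,194): 12 bp
  [194,200): 6 bp
  [200,203): 3 bp
  [203,215): 12 bp
  [215,223): 8 bp

[3,3,3,4,6,6,6,6,7,7,8,8,8,9,9,10,11,11,12,12,12,14,15,16,17]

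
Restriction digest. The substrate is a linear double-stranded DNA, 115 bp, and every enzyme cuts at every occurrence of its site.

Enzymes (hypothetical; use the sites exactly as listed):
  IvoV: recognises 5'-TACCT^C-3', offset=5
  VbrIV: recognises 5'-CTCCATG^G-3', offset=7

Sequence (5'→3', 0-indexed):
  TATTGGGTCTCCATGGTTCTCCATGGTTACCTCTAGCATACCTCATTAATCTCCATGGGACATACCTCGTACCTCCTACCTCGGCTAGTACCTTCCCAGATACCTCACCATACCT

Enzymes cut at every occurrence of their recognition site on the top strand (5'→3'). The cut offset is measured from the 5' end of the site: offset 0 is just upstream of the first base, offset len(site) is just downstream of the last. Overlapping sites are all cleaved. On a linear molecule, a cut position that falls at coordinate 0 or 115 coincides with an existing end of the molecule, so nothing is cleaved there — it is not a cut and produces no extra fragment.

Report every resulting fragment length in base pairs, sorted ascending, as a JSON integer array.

[7,7,7,10,10,10,11,14,15,24]

Per-enzyme occurrences:
  IvoV TACCTC/5: at [27, 38, 62, 69, 76, 100] ⇒ [32, 43, 67, 74, 81, 105]
  VbrIV CTCCATGG/7: at [8, 18, 50] ⇒ [15, 25, 57]

All cut coordinates (distinct, sorted): [15, 25, 32, 43, 57, 67, 74, 81, 105]

Fragment lengths:
  [0,15): 15 bp
  [15,25): 10 bp
  [25,32): 7 bp
  [32,43): 11 bp
  [43,57): 14 bp
  [57,67): 10 bp
  [67,74): 7 bp
  [74,81): 7 bp
  [81,105): 24 bp
  [105,115): 10 bp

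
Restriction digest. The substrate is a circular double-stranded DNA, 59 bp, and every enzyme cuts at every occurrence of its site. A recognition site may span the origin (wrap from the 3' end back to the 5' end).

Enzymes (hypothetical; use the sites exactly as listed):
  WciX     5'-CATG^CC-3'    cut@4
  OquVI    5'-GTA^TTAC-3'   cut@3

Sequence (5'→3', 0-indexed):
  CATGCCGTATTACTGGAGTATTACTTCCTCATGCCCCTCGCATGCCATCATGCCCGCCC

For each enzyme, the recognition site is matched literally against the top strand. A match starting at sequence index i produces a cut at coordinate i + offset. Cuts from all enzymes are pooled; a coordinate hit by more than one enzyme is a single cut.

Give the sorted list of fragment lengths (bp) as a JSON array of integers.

[5,8,11,11,11,13]

Scan for sites:
  WciX CATGCC/4: at [0, 29, 40, 48] ⇒ [4, 33, 44, 52]
  OquVI GTATTAC/3: at [6, 17] ⇒ [9, 20]

All cut coordinates (distinct, sorted): [4, 9, 20, 33, 44, 52]

Fragments:
  4→9: 5 bp
  9→20: 11 bp
  20→33: 13 bp
  33→44: 11 bp
  44→52: 8 bp
  52→4 (wrap): 59-52+4 = 11 bp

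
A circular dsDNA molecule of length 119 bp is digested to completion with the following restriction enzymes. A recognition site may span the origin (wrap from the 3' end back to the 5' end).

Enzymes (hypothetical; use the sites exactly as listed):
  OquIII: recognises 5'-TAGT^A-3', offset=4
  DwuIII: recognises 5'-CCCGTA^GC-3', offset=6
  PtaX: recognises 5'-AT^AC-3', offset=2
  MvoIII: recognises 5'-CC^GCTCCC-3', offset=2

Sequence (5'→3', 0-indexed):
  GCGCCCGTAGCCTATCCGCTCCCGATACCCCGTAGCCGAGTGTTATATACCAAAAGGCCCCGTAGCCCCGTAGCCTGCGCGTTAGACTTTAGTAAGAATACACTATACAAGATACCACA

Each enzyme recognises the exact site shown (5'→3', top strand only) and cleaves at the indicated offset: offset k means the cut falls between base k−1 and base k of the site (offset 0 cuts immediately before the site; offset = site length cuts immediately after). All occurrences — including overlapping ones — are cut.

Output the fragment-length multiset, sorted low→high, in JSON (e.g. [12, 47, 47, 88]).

Site scan:
  OquIII (TAGTA, off=4): starts [89] → cuts [93]
  DwuIII (CCCGTAGC, off=6): starts [3, 28, 58, 66] → cuts [9, 34, 64, 72]
  PtaX (ATAC, off=2): starts [24, 46, 97, 104, 111] → cuts [26, 48, 99, 106, 113]
  MvoIII (CCGCTCCC, off=2): starts [15] → cuts [17]

Pooled cuts: [9, 17, 26, 34, 48, 64, 72, 93, 99, 106, 113]

Fragments:
  9→17: 8 bp
  17→26: 9 bp
  26→34: 8 bp
  34→48: 14 bp
  48→64: 16 bp
  64→72: 8 bp
  72→93: 21 bp
  93→99: 6 bp
  99→106: 7 bp
  106→113: 7 bp
  113→9 (wrap): 119-113+9 = 15 bp

[6,7,7,8,8,8,9,14,15,16,21]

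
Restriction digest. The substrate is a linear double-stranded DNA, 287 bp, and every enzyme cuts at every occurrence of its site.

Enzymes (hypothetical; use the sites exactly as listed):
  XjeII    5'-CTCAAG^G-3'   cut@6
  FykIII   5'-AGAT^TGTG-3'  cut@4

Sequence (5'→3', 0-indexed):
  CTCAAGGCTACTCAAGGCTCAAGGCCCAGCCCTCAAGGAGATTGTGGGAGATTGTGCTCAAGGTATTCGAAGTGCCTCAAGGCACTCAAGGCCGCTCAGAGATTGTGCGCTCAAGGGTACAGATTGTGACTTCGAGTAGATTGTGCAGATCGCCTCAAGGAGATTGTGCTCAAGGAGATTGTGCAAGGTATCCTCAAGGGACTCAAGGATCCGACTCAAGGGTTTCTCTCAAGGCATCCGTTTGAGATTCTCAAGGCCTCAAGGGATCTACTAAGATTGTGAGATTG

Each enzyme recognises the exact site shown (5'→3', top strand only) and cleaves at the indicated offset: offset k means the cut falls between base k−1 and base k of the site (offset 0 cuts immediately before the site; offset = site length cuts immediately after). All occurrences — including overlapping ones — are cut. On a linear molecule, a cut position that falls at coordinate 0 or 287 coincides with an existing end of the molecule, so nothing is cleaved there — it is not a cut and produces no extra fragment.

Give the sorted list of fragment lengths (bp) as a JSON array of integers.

[5,5,5,6,7,8,9,9,9,10,10,10,10,10,12,13,13,13,14,14,17,18,19,19,22]

Site scan:
  XjeII (CTCAAGG, off=6): starts [0, 10, 17, 31, 56, 75, 84, 109, 153, 168, 192, 201, 214, 227, 249, 257] → cuts [6, 16, 23, 37, 62, 81, 90, 115, 159, 174, 198, 207, 220, 233, 255, 263]
  FykIII (AGATTGTG, off=4): starts [38, 48, 99, 120, 137, 160, 175, 273] → cuts [42, 52, 103, 124, 141, 164, 179, 277]

Pooled cuts: [6, 16, 23, 37, 42, 52, 62, 81, 90, 103, 115, 124, 141, 159, 164, 174, 179, 198, 207, 220, 233, 255, 263, 277]

Fragments:
  [0,6): 6 bp
  [6,16): 10 bp
  [16,23): 7 bp
  [23,37): 14 bp
  [37,42): 5 bp
  [42,52): 10 bp
  [52,62): 10 bp
  [62,81): 19 bp
  [81,90): 9 bp
  [90,103): 13 bp
  [103,115): 12 bp
  [115,124): 9 bp
  [124,141): 17 bp
  [141,159): 18 bp
  [159,164): 5 bp
  [164,174): 10 bp
  [174,179): 5 bp
  [179,198): 19 bp
  [198,207): 9 bp
  [207,220): 13 bp
  [220,233): 13 bp
  [233,255): 22 bp
  [255,263): 8 bp
  [263,277): 14 bp
  [277,287): 10 bp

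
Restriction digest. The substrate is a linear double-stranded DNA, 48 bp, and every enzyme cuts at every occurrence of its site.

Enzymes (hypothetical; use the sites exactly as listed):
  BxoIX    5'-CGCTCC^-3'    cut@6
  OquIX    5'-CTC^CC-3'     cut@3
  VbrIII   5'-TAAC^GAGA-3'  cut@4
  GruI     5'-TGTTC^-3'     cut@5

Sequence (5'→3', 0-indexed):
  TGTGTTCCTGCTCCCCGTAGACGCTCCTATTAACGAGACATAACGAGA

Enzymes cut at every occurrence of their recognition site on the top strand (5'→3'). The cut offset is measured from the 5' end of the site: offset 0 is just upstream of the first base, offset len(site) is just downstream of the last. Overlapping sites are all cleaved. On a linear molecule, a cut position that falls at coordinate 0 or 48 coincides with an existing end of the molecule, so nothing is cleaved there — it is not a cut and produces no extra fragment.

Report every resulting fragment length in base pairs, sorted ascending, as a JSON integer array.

Per-enzyme occurrences:
  BxoIX CGCTCC/6: at [21] ⇒ [27]
  OquIX CTCCC/3: at [10] ⇒ [13]
  VbrIII TAACGAGA/4: at [30, 40] ⇒ [34, 44]
  GruI TGTTC/5: at [2] ⇒ [7]

Pooled cuts: [7, 13, 27, 34, 44]

Fragment lengths:
  [0,7): 7 bp
  [7,13): 6 bp
  [13,27): 14 bp
  [27,34): 7 bp
  [34,44): 10 bp
  [44,48): 4 bp

[4,6,7,7,10,14]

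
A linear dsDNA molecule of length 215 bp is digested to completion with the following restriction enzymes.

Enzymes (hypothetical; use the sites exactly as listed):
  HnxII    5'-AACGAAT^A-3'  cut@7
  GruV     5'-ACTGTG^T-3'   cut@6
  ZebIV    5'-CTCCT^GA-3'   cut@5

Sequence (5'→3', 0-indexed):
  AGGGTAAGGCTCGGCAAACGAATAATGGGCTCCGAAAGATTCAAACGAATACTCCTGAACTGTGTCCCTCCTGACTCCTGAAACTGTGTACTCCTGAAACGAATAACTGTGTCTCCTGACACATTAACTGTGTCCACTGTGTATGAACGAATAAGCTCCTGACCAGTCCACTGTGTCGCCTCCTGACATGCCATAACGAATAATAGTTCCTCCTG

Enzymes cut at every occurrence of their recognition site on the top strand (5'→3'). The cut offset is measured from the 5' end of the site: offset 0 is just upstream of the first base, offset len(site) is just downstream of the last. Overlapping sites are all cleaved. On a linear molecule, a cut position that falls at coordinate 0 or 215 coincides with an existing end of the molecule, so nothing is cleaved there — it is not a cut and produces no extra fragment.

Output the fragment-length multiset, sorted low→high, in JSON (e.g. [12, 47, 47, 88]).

Site scan:
  HnxII (AACGAATA, off=7): starts [16, 43, 97, 145, 194] → cuts [23, 50, 104, 152, 201]
  GruV (ACTGTGT, off=6): starts [58, 82, 105, 126, 135, 169] → cuts [64, 88, 111, 132, 141, 175]
  ZebIV (CTCCTGA, off=5): starts [51, 67, 74, 90, 112, 155, 179] → cuts [56, 72, 79, 95, 117, 160, 184]

Pooled cuts: [23, 50, 56, 64, 72, 79, 88, 95, 104, 111, 117, 132, 141, 152, 160, 175, 184, 201]

Fragment lengths:
  [0,23): 23 bp
  [23,50): 27 bp
  [50,56): 6 bp
  [56,64): 8 bp
  [64,72): 8 bp
  [72,79): 7 bp
  [79,88): 9 bp
  [88,95): 7 bp
  [95,104): 9 bp
  [104,111): 7 bp
  [111,117): 6 bp
  [117,132): 15 bp
  [132,141): 9 bp
  [141,152): 11 bp
  [152,160): 8 bp
  [160,175): 15 bp
  [175,184): 9 bp
  [184,201): 17 bp
  [201,215): 14 bp

[6,6,7,7,7,8,8,8,9,9,9,9,11,14,15,15,17,23,27]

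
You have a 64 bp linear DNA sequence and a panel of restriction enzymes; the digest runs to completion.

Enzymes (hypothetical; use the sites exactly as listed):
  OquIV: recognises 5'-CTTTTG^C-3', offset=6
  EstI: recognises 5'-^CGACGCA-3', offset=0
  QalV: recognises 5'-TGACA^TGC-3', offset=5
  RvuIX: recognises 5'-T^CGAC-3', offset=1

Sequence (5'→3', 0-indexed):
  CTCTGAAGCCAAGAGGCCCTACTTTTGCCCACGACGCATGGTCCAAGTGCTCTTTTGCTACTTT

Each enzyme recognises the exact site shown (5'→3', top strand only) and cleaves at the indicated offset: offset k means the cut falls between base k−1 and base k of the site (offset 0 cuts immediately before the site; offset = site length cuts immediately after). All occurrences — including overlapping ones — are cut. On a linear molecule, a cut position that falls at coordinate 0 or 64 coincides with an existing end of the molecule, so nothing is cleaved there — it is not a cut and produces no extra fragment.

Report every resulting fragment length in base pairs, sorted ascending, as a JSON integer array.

[4,7,26,27]

Per-enzyme occurrences:
  OquIV CTTTTGC/6: at [21, 51] ⇒ [27, 57]
  EstI CGACGCA/0: at [31] ⇒ [31]
  QalV (TGACATGC, off=5): no sites
  RvuIX (TCGAC, off=1): no sites

All cut coordinates (distinct, sorted): [27, 31, 57]

Fragments:
  [0,27): 27 bp
  [27,31): 4 bp
  [31,57): 26 bp
  [57,64): 7 bp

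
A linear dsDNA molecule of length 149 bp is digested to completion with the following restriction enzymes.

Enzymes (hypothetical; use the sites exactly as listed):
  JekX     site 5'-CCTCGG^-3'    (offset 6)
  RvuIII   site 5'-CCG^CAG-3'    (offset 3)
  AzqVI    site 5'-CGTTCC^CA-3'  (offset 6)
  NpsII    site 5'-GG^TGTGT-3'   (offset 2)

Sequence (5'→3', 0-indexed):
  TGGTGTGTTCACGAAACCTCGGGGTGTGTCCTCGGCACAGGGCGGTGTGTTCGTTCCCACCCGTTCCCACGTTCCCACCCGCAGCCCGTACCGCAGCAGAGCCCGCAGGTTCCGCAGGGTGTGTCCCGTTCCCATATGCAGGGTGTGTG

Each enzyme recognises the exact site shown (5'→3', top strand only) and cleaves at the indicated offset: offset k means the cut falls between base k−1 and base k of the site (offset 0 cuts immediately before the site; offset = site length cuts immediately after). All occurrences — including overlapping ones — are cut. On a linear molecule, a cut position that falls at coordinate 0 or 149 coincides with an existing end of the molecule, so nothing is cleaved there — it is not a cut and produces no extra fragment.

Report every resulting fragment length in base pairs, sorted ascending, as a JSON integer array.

Per-enzyme occurrences:
  JekX (CCTCGG, off=6): starts [16, 29] → cuts [22, 35]
  RvuIII (CCGCAG, off=3): starts [78, 90, 102, 111] → cuts [81, 93, 105, 114]
  AzqVI (CGTTCCCA, off=6): starts [51, 61, 69, 126] → cuts [57, 67, 75, 132]
  NpsII (GGTGTGT, off=2): starts [1, 22, 43, 117, 141] → cuts [3, 24, 45, 119, 143]

All cut coordinates (distinct, sorted): [3, 22, 24, 35, 45, 57, 67, 75, 81, 93, 105, 114, 119, 132, 143]

Fragment lengths:
  [0,3): 3 bp
  [3,22): 19 bp
  [22,24): 2 bp
  [24,35): 11 bp
  [35,45): 10 bp
  [45,57): 12 bp
  [57,67): 10 bp
  [67,75): 8 bp
  [75,81): 6 bp
  [81,93): 12 bp
  [93,105): 12 bp
  [105,114): 9 bp
  [114,119): 5 bp
  [119,132): 13 bp
  [132,143): 11 bp
  [143,149): 6 bp

[2,3,5,6,6,8,9,10,10,11,11,12,12,12,13,19]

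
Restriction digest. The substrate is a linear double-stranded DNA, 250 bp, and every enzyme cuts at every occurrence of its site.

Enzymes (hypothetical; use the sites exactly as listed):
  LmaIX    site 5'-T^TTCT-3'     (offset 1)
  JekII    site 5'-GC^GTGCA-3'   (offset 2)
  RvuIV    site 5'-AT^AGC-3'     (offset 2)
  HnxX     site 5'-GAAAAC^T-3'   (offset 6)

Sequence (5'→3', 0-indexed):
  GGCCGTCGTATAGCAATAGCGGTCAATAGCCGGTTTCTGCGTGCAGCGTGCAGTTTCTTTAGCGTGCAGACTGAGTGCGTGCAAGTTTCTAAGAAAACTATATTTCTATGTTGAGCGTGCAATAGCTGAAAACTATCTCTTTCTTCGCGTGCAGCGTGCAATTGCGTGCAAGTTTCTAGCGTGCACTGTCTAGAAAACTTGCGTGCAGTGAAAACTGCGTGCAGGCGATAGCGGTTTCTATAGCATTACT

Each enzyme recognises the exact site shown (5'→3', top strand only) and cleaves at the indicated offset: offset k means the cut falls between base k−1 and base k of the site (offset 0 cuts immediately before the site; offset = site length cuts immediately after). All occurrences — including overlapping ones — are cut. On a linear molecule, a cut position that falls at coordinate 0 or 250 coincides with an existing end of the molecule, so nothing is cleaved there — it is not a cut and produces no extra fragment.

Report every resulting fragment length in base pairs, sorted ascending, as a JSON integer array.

Site scan:
  LmaIX TTTCT/1: at [33, 53, 85, 102, 139, 172, 234] ⇒ [34, 54, 86, 103, 140, 173, 235]
  JekII GCGTGCA/2: at [38, 45, 61, 76, 114, 146, 153, 163, 178, 200, 216] ⇒ [40, 47, 63, 78, 116, 148, 155, 165, 180, 202, 218]
  RvuIV ATAGC/2: at [9, 15, 25, 121, 227, 239] ⇒ [11, 17, 27, 123, 229, 241]
  HnxX GAAAACT/6: at [92, 127, 192, 209] ⇒ [98, 133, 198, 215]

All cut coordinates (distinct, sorted): [11, 17, 27, 34, 40, 47, 54, 63, 78, 86, 98, 103, 116, 123, 133, 140, 148, 155, 165, 173, 180, 198, 202, 215, 218, 229, 235, 241]

Fragment lengths:
  [0,11): 11 bp
  [11,17): 6 bp
  [17,27): 10 bp
  [27,34): 7 bp
  [34,40): 6 bp
  [40,47): 7 bp
  [47,54): 7 bp
  [54,63): 9 bp
  [63,78): 15 bp
  [78,86): 8 bp
  [86,98): 12 bp
  [98,103): 5 bp
  [103,116): 13 bp
  [116,123): 7 bp
  [123,133): 10 bp
  [133,140): 7 bp
  [140,148): 8 bp
  [148,155): 7 bp
  [155,165): 10 bp
  [165,173): 8 bp
  [173,180): 7 bp
  [180,198): 18 bp
  [198,202): 4 bp
  [202,215): 13 bp
  [215,218): 3 bp
  [218,229): 11 bp
  [229,235): 6 bp
  [235,241): 6 bp
  [241,250): 9 bp

[3,4,5,6,6,6,6,7,7,7,7,7,7,7,8,8,8,9,9,10,10,10,11,11,12,13,13,15,18]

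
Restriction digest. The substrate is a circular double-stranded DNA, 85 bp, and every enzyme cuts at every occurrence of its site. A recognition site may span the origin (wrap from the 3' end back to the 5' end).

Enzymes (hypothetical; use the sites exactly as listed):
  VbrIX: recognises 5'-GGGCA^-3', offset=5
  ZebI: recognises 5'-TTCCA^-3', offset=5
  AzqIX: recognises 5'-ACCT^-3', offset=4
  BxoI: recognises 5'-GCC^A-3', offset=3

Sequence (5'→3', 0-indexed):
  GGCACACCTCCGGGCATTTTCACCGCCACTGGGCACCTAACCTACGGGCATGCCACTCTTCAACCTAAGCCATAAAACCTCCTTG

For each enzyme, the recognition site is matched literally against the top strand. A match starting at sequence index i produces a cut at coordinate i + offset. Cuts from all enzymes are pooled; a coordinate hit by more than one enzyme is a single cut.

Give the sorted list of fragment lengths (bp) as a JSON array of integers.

Site scan:
  VbrIX (GGGCA, off=5): starts [11, 30, 45, 84] → cuts [4, 16, 35, 50]
  ZebI (TTCCA, off=5): no sites
  AzqIX (ACCT, off=4): starts [5, 34, 39, 62, 76] → cuts [9, 38, 43, 66, 80]
  BxoI (GCCA, off=3): starts [24, 51, 68] → cuts [27, 54, 71]

Pooled cuts: [4, 9, 16, 27, 35, 38, 43, 50, 54, 66, 71, 80]

Fragment lengths:
  4→9: 5 bp
  9→16: 7 bp
  16→27: 11 bp
  27→35: 8 bp
  35→38: 3 bp
  38→43: 5 bp
  43→50: 7 bp
  50→54: 4 bp
  54→66: 12 bp
  66→71: 5 bp
  71→80: 9 bp
  80→4 (wrap): 85-80+4 = 9 bp

[3,4,5,5,5,7,7,8,9,9,11,12]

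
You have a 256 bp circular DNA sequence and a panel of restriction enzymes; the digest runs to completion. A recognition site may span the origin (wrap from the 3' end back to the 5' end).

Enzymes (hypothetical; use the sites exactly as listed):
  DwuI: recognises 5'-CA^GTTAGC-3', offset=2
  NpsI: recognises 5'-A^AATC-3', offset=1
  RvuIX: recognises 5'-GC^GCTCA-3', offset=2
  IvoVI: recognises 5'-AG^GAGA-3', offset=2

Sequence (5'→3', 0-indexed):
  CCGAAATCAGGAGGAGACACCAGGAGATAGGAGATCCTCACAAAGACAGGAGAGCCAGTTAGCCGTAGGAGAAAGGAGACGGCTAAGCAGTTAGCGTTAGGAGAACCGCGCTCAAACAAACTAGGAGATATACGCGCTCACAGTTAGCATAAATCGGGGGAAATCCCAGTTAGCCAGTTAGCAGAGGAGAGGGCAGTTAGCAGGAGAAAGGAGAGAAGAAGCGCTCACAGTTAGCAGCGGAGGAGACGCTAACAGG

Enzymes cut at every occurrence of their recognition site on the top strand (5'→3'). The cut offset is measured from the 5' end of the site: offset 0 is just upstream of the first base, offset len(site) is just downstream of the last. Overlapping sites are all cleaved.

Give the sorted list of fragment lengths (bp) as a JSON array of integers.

Site scan:
  DwuI CAGTTAGC/2: at [55, 87, 140, 166, 174, 193, 227] ⇒ [57, 89, 142, 168, 176, 195, 229]
  NpsI AAATC/1: at [3, 150, 160] ⇒ [4, 151, 161]
  RvuIX GCGCTCA/2: at [107, 133, 220] ⇒ [109, 135, 222]
  IvoVI AGGAGA/2: at [11, 21, 28, 47, 66, 73, 98, 122, 184, 201, 208, 240] ⇒ [13, 23, 30, 49, 68, 75, 100, 124, 186, 203, 210, 242]

Pooled cuts: [4, 13, 23, 30, 49, 57, 68, 75, 89, 100, 109, 124, 135, 142, 151, 161, 168, 176, 186, 195, 203, 210, 222, 229, 242]

Fragment lengths:
  4→13: 9 bp
  13→23: 10 bp
  23→30: 7 bp
  30→49: 19 bp
  49→57: 8 bp
  57→68: 11 bp
  68→75: 7 bp
  75→89: 14 bp
  89→100: 11 bp
  100→109: 9 bp
  109→124: 15 bp
  124→135: 11 bp
  135→142: 7 bp
  142→151: 9 bp
  151→161: 10 bp
  161→168: 7 bp
  168→176: 8 bp
  176→186: 10 bp
  186→195: 9 bp
  195→203: 8 bp
  203→210: 7 bp
  210→222: 12 bp
  222→229: 7 bp
  229→242: 13 bp
  242→4 (wrap): 256-242+4 = 18 bp

[7,7,7,7,7,7,8,8,8,9,9,9,9,10,10,10,11,11,11,12,13,14,15,18,19]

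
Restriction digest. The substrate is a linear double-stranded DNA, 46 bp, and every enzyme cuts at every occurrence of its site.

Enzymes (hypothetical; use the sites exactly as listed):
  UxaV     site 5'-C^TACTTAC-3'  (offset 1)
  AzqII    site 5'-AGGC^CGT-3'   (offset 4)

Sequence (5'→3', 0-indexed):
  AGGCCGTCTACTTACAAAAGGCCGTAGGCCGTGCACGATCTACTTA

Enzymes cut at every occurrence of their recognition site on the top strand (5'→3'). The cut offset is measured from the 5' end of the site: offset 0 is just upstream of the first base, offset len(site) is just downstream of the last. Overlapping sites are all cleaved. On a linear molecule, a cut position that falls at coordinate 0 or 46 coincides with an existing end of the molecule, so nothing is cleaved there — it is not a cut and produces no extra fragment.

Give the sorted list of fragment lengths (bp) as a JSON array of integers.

Site scan:
  UxaV CTACTTAC/1: at [7] ⇒ [8]
  AzqII AGGCCGT/4: at [0, 18, 25] ⇒ [4, 22, 29]

All cut coordinates (distinct, sorted): [4, 8, 22, 29]

Fragments:
  [0,4): 4 bp
  [4,8): 4 bp
  [8,22): 14 bp
  [22,29): 7 bp
  [29,46): 17 bp

[4,4,7,14,17]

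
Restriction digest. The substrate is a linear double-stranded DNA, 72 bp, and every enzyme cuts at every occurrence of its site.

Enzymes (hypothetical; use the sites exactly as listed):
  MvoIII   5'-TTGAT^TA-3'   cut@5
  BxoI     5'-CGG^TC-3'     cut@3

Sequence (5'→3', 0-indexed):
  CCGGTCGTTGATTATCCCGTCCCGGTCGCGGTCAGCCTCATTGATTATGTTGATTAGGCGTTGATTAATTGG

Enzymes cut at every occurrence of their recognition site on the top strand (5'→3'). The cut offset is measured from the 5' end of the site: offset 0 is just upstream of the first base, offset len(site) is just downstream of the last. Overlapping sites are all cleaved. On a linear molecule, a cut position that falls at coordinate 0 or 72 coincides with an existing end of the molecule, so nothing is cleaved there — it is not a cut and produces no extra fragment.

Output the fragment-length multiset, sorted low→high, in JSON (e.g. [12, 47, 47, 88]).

Per-enzyme occurrences:
  MvoIII TTGATTA/5: at [7, 40, 49, 60] ⇒ [12, 45, 54, 65]
  BxoI CGGTC/3: at [1, 22, 28] ⇒ [4, 25, 31]

Pooled cuts: [4, 12, 25, 31, 45, 54, 65]

Fragment lengths:
  [0,4): 4 bp
  [4,12): 8 bp
  [12,25): 13 bp
  [25,31): 6 bp
  [31,45): 14 bp
  [45,54): 9 bp
  [54,65): 11 bp
  [65,72): 7 bp

[4,6,7,8,9,11,13,14]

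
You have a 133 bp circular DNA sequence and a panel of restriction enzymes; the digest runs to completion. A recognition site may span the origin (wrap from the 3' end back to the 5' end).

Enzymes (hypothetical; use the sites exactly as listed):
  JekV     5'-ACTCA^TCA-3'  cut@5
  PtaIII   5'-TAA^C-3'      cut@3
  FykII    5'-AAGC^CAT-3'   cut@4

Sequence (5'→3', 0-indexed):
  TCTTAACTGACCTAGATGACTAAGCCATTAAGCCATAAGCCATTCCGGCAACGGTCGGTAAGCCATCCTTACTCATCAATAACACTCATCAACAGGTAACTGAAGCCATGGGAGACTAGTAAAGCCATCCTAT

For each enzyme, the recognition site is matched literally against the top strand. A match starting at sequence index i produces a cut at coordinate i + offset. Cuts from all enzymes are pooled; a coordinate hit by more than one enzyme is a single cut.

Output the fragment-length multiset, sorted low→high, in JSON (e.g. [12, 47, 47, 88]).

Scan for sites:
  JekV (ACTCATCA, off=5): starts [70, 83] → cuts [75, 88]
  PtaIII (TAAC, off=3): starts [3, 79, 96] → cuts [6, 82, 99]
  FykII (AAGCCAT, off=4): starts [21, 29, 36, 59, 102, 121] → cuts [25, 33, 40, 63, 106, 125]

All cut coordinates (distinct, sorted): [6, 25, 33, 40, 63, 75, 82, 88, 99, 106, 125]

Fragments:
  6→25: 19 bp
  25→33: 8 bp
  33→40: 7 bp
  40→63: 23 bp
  63→75: 12 bp
  75→82: 7 bp
  82→88: 6 bp
  88→99: 11 bp
  99→106: 7 bp
  106→125: 19 bp
  125→6 (wrap): 133-125+6 = 14 bp

[6,7,7,7,8,11,12,14,19,19,23]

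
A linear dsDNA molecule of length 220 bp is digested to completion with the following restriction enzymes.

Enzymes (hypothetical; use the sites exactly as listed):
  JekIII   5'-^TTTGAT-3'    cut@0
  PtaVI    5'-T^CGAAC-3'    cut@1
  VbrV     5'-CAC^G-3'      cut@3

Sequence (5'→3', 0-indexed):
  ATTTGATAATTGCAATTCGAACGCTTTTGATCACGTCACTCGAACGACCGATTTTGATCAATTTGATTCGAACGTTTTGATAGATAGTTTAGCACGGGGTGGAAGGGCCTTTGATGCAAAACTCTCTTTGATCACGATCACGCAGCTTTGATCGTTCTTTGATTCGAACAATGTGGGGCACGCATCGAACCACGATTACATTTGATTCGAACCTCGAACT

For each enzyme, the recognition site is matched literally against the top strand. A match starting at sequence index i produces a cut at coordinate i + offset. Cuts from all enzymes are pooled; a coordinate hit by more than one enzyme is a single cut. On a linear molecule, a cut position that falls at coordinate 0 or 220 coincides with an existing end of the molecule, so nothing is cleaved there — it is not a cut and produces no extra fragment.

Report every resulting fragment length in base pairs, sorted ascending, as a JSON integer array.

Per-enzyme occurrences:
  JekIII TTTGAT/0: at [1, 25, 52, 61, 75, 109, 126, 146, 157, 200] ⇒ [1, 25, 52, 61, 75, 109, 126, 146, 157, 200]
  PtaVI TCGAAC/1: at [16, 39, 67, 163, 184, 206, 213] ⇒ [17, 40, 68, 164, 185, 207, 214]
  VbrV CACG/3: at [31, 92, 132, 138, 178, 190] ⇒ [34, 95, 135, 141, 181, 193]

All cut coordinates (distinct, sorted): [1, 17, 25, 34, 40, 52, 61, 68, 75, 95, 109, 126, 135, 141, 146, 157, 164, 181, 185, 193, 200, 207, 214]

Fragments:
  [0,1): 1 bp
  [1,17): 16 bp
  [17,25): 8 bp
  [25,34): 9 bp
  [34,40): 6 bp
  [40,52): 12 bp
  [52,61): 9 bp
  [61,68): 7 bp
  [68,75): 7 bp
  [75,95): 20 bp
  [95,109): 14 bp
  [109,126): 17 bp
  [126,135): 9 bp
  [135,141): 6 bp
  [141,146): 5 bp
  [146,157): 11 bp
  [157,164): 7 bp
  [164,181): 17 bp
  [181,185): 4 bp
  [185,193): 8 bp
  [193,200): 7 bp
  [200,207): 7 bp
  [207,214): 7 bp
  [214,220): 6 bp

[1,4,5,6,6,6,7,7,7,7,7,7,8,8,9,9,9,11,12,14,16,17,17,20]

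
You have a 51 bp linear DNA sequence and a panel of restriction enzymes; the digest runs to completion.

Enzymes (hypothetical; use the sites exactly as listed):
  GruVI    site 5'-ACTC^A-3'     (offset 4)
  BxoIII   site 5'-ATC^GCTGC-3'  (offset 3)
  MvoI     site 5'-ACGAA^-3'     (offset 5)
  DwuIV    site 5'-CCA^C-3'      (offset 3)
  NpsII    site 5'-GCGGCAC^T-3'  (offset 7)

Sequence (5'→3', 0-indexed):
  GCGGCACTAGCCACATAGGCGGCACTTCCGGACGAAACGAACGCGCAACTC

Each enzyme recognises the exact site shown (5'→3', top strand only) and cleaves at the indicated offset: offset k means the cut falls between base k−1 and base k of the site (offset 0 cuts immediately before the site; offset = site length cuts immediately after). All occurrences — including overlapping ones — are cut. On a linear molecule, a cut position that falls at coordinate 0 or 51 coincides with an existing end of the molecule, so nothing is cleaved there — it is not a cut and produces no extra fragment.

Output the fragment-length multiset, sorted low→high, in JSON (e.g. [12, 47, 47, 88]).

[5,6,7,10,11,12]

Site scan:
  GruVI (ACTCA, off=4): no sites
  BxoIII (ATCGCTGC, off=3): no sites
  MvoI ACGAA/5: at [31, 36] ⇒ [36, 41]
  DwuIV CCAC/3: at [10] ⇒ [13]
  NpsII GCGGCACT/7: at [0, 18] ⇒ [7, 25]

All cut coordinates (distinct, sorted): [7, 13, 25, 36, 41]

Fragments:
  [0,7): 7 bp
  [7,13): 6 bp
  [13,25): 12 bp
  [25,36): 11 bp
  [36,41): 5 bp
  [41,51): 10 bp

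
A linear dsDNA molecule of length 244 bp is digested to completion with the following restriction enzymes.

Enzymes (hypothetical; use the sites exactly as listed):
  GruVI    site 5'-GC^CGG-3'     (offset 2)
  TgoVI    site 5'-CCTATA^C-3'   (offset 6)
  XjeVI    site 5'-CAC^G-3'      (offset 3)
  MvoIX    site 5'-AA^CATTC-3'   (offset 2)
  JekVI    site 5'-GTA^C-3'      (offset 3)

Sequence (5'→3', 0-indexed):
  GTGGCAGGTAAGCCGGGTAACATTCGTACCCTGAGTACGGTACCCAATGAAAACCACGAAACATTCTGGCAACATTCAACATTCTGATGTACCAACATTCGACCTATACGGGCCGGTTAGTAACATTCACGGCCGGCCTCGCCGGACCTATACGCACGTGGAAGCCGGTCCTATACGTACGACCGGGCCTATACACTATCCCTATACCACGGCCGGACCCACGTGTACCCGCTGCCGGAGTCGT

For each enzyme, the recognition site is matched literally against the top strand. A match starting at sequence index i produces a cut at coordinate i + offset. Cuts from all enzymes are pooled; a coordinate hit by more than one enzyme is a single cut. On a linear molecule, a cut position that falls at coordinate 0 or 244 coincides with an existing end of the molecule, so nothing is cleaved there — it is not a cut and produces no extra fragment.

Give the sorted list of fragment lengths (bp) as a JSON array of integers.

[3,3,4,4,4,4,5,5,5,5,7,7,7,8,8,8,9,9,9,9,10,10,10,11,12,13,13,13,14,15]

Per-enzyme occurrences:
  GruVI (GCCGG, off=2): starts [11, 111, 131, 140, 163, 211, 233] → cuts [13, 113, 133, 142, 165, 213, 235]
  TgoVI (CCTATAC, off=6): starts [102, 146, 169, 187, 200] → cuts [108, 152, 175, 193, 206]
  XjeVI (CACG, off=3): starts [54, 127, 154, 207, 219] → cuts [57, 130, 157, 210, 222]
  MvoIX (AACATTC, off=2): starts [18, 59, 70, 77, 93, 121] → cuts [20, 61, 72, 79, 95, 123]
  JekVI (GTAC, off=3): starts [25, 34, 39, 88, 176, 224] → cuts [28, 37, 42, 91, 179, 227]

All cut coordinates (distinct, sorted): [13, 20, 28, 37, 42, 57, 61, 72, 79, 91, 95, 108, 113, 123, 130, 133, 142, 152, 157, 165, 175, 179, 193, 206, 210, 213, 222, 227, 235]

Fragments:
  [0,13): 13 bp
  [13,20): 7 bp
  [20,28): 8 bp
  [28,37): 9 bp
  [37,42): 5 bp
  [42,57): 15 bp
  [57,61): 4 bp
  [61,72): 11 bp
  [72,79): 7 bp
  [79,91): 12 bp
  [91,95): 4 bp
  [95,108): 13 bp
  [108,113): 5 bp
  [113,123): 10 bp
  [123,130): 7 bp
  [130,133): 3 bp
  [133,142): 9 bp
  [142,152): 10 bp
  [152,157): 5 bp
  [157,165): 8 bp
  [165,175): 10 bp
  [175,179): 4 bp
  [179,193): 14 bp
  [193,206): 13 bp
  [206,210): 4 bp
  [210,213): 3 bp
  [213,222): 9 bp
  [222,227): 5 bp
  [227,235): 8 bp
  [235,244): 9 bp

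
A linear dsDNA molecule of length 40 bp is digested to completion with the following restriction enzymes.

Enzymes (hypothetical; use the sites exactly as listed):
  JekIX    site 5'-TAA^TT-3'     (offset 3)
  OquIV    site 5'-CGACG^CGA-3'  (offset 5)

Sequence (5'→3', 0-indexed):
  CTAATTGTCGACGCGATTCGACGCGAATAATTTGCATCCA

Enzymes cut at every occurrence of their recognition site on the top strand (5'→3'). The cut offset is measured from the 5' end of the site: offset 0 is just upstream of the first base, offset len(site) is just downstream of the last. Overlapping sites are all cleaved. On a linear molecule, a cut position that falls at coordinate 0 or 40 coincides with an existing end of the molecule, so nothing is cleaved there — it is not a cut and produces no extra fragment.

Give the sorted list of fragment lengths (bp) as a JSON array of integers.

Scan for sites:
  JekIX TAATT/3: at [1, 27] ⇒ [4, 30]
  OquIV CGACGCGA/5: at [8, 18] ⇒ [13, 23]

All cut coordinates (distinct, sorted): [4, 13, 23, 30]

Fragments:
  [0,4): 4 bp
  [4,13): 9 bp
  [13,23): 10 bp
  [23,30): 7 bp
  [30,40): 10 bp

[4,7,9,10,10]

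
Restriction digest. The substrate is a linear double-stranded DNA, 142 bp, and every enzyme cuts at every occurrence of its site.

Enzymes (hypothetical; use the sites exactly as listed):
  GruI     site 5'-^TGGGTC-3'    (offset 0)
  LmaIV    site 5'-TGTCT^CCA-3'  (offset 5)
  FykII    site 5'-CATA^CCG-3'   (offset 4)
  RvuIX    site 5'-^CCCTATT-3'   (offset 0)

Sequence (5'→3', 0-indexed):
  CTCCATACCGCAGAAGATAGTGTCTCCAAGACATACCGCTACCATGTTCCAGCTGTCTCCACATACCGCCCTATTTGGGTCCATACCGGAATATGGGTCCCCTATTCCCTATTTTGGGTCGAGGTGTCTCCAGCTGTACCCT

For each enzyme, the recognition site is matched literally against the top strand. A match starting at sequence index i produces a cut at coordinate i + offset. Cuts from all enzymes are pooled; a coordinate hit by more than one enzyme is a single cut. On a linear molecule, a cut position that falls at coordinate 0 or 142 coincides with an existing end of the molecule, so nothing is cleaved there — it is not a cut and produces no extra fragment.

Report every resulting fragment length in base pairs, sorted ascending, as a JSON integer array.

Site scan:
  GruI TGGGTC/0: at [75, 93, 114] ⇒ [75, 93, 114]
  LmaIV TGTCTCCA/5: at [20, 53, 124] ⇒ [25, 58, 129]
  FykII CATACCG/4: at [3, 31, 61, 81] ⇒ [7, 35, 65, 85]
  RvuIX CCCTATT/0: at [68, 99, 106] ⇒ [68, 99, 106]

Pooled cuts: [7, 25, 35, 58, 65, 68, 75, 85, 93, 99, 106, 114, 129]

Fragments:
  [0,7): 7 bp
  [7,25): 18 bp
  [25,35): 10 bp
  [35,58): 23 bp
  [58,65): 7 bp
  [65,68): 3 bp
  [68,75): 7 bp
  [75,85): 10 bp
  [85,93): 8 bp
  [93,99): 6 bp
  [99,106): 7 bp
  [106,114): 8 bp
  [114,129): 15 bp
  [129,142): 13 bp

[3,6,7,7,7,7,8,8,10,10,13,15,18,23]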